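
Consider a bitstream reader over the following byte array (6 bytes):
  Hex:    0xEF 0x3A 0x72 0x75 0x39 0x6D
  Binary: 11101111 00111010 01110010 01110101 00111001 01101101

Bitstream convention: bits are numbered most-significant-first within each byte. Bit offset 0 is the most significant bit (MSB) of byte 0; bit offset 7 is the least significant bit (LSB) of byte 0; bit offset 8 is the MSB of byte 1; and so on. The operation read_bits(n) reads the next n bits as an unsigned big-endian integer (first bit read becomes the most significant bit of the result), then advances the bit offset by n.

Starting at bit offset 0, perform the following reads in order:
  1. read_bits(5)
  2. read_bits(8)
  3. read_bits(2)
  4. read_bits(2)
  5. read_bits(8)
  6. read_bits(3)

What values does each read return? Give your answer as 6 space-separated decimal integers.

Answer: 29 231 1 0 228 7

Derivation:
Read 1: bits[0:5] width=5 -> value=29 (bin 11101); offset now 5 = byte 0 bit 5; 43 bits remain
Read 2: bits[5:13] width=8 -> value=231 (bin 11100111); offset now 13 = byte 1 bit 5; 35 bits remain
Read 3: bits[13:15] width=2 -> value=1 (bin 01); offset now 15 = byte 1 bit 7; 33 bits remain
Read 4: bits[15:17] width=2 -> value=0 (bin 00); offset now 17 = byte 2 bit 1; 31 bits remain
Read 5: bits[17:25] width=8 -> value=228 (bin 11100100); offset now 25 = byte 3 bit 1; 23 bits remain
Read 6: bits[25:28] width=3 -> value=7 (bin 111); offset now 28 = byte 3 bit 4; 20 bits remain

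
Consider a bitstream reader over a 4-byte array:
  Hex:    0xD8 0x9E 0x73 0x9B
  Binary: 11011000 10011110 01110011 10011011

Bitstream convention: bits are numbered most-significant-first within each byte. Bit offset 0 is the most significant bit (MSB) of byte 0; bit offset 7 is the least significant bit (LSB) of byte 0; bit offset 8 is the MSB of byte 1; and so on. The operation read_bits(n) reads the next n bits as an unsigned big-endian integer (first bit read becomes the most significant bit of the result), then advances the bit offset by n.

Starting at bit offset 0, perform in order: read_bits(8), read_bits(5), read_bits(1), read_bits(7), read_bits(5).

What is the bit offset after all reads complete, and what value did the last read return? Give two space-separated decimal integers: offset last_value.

Answer: 26 14

Derivation:
Read 1: bits[0:8] width=8 -> value=216 (bin 11011000); offset now 8 = byte 1 bit 0; 24 bits remain
Read 2: bits[8:13] width=5 -> value=19 (bin 10011); offset now 13 = byte 1 bit 5; 19 bits remain
Read 3: bits[13:14] width=1 -> value=1 (bin 1); offset now 14 = byte 1 bit 6; 18 bits remain
Read 4: bits[14:21] width=7 -> value=78 (bin 1001110); offset now 21 = byte 2 bit 5; 11 bits remain
Read 5: bits[21:26] width=5 -> value=14 (bin 01110); offset now 26 = byte 3 bit 2; 6 bits remain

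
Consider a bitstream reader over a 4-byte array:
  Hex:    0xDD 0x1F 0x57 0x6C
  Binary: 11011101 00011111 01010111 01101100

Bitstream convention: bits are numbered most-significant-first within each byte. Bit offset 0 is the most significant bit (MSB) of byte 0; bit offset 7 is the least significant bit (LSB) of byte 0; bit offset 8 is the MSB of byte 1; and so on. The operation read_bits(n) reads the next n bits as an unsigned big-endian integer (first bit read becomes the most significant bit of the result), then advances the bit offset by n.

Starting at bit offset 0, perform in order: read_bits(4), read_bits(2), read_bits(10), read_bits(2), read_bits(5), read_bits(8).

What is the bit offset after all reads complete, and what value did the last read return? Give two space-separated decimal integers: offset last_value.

Read 1: bits[0:4] width=4 -> value=13 (bin 1101); offset now 4 = byte 0 bit 4; 28 bits remain
Read 2: bits[4:6] width=2 -> value=3 (bin 11); offset now 6 = byte 0 bit 6; 26 bits remain
Read 3: bits[6:16] width=10 -> value=287 (bin 0100011111); offset now 16 = byte 2 bit 0; 16 bits remain
Read 4: bits[16:18] width=2 -> value=1 (bin 01); offset now 18 = byte 2 bit 2; 14 bits remain
Read 5: bits[18:23] width=5 -> value=11 (bin 01011); offset now 23 = byte 2 bit 7; 9 bits remain
Read 6: bits[23:31] width=8 -> value=182 (bin 10110110); offset now 31 = byte 3 bit 7; 1 bits remain

Answer: 31 182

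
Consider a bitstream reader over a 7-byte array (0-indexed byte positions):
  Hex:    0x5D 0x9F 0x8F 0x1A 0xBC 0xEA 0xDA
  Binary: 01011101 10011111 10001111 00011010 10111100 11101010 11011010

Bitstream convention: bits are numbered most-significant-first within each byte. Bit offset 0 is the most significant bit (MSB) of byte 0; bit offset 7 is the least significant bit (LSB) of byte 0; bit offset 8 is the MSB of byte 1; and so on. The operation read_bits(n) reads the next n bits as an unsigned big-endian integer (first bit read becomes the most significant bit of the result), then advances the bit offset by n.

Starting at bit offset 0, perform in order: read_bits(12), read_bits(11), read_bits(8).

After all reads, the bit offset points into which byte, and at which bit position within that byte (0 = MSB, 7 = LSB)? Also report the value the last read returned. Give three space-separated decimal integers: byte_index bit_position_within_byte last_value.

Read 1: bits[0:12] width=12 -> value=1497 (bin 010111011001); offset now 12 = byte 1 bit 4; 44 bits remain
Read 2: bits[12:23] width=11 -> value=1991 (bin 11111000111); offset now 23 = byte 2 bit 7; 33 bits remain
Read 3: bits[23:31] width=8 -> value=141 (bin 10001101); offset now 31 = byte 3 bit 7; 25 bits remain

Answer: 3 7 141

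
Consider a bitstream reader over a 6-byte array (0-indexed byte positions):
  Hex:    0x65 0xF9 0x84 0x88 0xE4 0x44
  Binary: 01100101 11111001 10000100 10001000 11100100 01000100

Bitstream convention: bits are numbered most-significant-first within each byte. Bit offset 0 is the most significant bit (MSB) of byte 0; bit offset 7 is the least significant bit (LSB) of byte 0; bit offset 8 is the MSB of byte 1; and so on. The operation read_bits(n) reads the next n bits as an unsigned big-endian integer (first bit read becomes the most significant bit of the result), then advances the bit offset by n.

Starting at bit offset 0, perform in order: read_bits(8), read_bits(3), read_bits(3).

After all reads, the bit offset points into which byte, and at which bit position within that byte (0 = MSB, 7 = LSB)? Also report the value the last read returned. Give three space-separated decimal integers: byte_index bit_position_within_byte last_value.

Read 1: bits[0:8] width=8 -> value=101 (bin 01100101); offset now 8 = byte 1 bit 0; 40 bits remain
Read 2: bits[8:11] width=3 -> value=7 (bin 111); offset now 11 = byte 1 bit 3; 37 bits remain
Read 3: bits[11:14] width=3 -> value=6 (bin 110); offset now 14 = byte 1 bit 6; 34 bits remain

Answer: 1 6 6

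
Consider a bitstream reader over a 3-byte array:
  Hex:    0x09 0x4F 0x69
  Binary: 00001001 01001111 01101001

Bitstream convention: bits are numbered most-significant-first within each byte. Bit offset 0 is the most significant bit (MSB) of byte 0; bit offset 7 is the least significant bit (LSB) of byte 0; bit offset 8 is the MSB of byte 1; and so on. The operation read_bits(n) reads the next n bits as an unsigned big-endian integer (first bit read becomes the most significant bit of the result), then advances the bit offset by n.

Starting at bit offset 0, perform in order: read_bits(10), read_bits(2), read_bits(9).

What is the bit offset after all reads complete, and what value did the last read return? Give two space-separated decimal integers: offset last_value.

Read 1: bits[0:10] width=10 -> value=37 (bin 0000100101); offset now 10 = byte 1 bit 2; 14 bits remain
Read 2: bits[10:12] width=2 -> value=0 (bin 00); offset now 12 = byte 1 bit 4; 12 bits remain
Read 3: bits[12:21] width=9 -> value=493 (bin 111101101); offset now 21 = byte 2 bit 5; 3 bits remain

Answer: 21 493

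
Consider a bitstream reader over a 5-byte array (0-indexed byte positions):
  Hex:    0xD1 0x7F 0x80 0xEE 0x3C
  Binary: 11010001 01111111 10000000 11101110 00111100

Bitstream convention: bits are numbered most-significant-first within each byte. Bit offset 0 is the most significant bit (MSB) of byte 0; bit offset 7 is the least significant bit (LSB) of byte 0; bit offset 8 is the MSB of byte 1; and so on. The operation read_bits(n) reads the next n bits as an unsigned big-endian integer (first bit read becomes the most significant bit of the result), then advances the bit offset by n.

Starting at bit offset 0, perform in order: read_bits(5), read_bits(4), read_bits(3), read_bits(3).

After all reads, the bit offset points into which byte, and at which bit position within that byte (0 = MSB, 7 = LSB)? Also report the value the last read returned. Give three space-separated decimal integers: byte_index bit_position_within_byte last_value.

Answer: 1 7 7

Derivation:
Read 1: bits[0:5] width=5 -> value=26 (bin 11010); offset now 5 = byte 0 bit 5; 35 bits remain
Read 2: bits[5:9] width=4 -> value=2 (bin 0010); offset now 9 = byte 1 bit 1; 31 bits remain
Read 3: bits[9:12] width=3 -> value=7 (bin 111); offset now 12 = byte 1 bit 4; 28 bits remain
Read 4: bits[12:15] width=3 -> value=7 (bin 111); offset now 15 = byte 1 bit 7; 25 bits remain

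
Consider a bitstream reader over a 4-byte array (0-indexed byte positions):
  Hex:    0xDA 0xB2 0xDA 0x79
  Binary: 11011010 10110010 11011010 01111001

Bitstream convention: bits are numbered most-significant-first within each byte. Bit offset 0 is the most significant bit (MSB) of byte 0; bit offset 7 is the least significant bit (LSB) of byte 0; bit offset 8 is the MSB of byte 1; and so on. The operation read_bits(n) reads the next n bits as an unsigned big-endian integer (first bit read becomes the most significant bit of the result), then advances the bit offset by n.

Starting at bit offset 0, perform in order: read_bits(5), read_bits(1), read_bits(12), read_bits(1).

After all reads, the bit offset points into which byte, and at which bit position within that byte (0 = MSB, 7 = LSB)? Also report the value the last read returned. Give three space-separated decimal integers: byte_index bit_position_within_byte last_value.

Answer: 2 3 0

Derivation:
Read 1: bits[0:5] width=5 -> value=27 (bin 11011); offset now 5 = byte 0 bit 5; 27 bits remain
Read 2: bits[5:6] width=1 -> value=0 (bin 0); offset now 6 = byte 0 bit 6; 26 bits remain
Read 3: bits[6:18] width=12 -> value=2763 (bin 101011001011); offset now 18 = byte 2 bit 2; 14 bits remain
Read 4: bits[18:19] width=1 -> value=0 (bin 0); offset now 19 = byte 2 bit 3; 13 bits remain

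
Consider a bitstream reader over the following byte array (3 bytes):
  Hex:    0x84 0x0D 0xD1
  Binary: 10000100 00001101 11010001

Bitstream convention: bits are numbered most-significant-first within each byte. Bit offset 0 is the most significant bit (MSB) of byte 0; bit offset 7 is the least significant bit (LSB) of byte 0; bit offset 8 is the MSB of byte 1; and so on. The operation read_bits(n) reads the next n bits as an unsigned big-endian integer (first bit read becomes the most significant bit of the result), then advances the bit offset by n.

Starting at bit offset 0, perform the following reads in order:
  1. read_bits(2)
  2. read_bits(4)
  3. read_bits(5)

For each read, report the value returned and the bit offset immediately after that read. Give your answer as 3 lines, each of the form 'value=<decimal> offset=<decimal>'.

Read 1: bits[0:2] width=2 -> value=2 (bin 10); offset now 2 = byte 0 bit 2; 22 bits remain
Read 2: bits[2:6] width=4 -> value=1 (bin 0001); offset now 6 = byte 0 bit 6; 18 bits remain
Read 3: bits[6:11] width=5 -> value=0 (bin 00000); offset now 11 = byte 1 bit 3; 13 bits remain

Answer: value=2 offset=2
value=1 offset=6
value=0 offset=11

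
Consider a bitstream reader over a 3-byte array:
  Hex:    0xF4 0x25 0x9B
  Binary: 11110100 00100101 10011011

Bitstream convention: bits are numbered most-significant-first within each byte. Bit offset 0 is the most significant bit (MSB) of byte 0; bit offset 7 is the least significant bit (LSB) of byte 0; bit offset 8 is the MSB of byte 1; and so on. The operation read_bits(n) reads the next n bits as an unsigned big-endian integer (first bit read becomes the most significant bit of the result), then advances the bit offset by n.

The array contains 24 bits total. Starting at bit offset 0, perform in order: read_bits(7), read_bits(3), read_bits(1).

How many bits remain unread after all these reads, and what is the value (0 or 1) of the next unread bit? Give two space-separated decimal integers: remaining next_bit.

Read 1: bits[0:7] width=7 -> value=122 (bin 1111010); offset now 7 = byte 0 bit 7; 17 bits remain
Read 2: bits[7:10] width=3 -> value=0 (bin 000); offset now 10 = byte 1 bit 2; 14 bits remain
Read 3: bits[10:11] width=1 -> value=1 (bin 1); offset now 11 = byte 1 bit 3; 13 bits remain

Answer: 13 0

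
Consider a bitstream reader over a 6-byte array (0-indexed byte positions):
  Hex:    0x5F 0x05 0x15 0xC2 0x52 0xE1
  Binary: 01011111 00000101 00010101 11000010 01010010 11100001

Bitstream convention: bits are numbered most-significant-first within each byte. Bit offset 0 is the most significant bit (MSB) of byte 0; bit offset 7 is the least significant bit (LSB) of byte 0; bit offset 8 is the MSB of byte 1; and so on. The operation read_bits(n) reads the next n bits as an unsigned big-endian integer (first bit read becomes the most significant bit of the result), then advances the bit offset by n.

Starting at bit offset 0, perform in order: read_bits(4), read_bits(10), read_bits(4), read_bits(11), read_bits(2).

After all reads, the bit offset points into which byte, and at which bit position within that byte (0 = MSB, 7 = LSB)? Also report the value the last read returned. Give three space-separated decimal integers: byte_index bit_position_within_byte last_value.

Answer: 3 7 1

Derivation:
Read 1: bits[0:4] width=4 -> value=5 (bin 0101); offset now 4 = byte 0 bit 4; 44 bits remain
Read 2: bits[4:14] width=10 -> value=961 (bin 1111000001); offset now 14 = byte 1 bit 6; 34 bits remain
Read 3: bits[14:18] width=4 -> value=4 (bin 0100); offset now 18 = byte 2 bit 2; 30 bits remain
Read 4: bits[18:29] width=11 -> value=696 (bin 01010111000); offset now 29 = byte 3 bit 5; 19 bits remain
Read 5: bits[29:31] width=2 -> value=1 (bin 01); offset now 31 = byte 3 bit 7; 17 bits remain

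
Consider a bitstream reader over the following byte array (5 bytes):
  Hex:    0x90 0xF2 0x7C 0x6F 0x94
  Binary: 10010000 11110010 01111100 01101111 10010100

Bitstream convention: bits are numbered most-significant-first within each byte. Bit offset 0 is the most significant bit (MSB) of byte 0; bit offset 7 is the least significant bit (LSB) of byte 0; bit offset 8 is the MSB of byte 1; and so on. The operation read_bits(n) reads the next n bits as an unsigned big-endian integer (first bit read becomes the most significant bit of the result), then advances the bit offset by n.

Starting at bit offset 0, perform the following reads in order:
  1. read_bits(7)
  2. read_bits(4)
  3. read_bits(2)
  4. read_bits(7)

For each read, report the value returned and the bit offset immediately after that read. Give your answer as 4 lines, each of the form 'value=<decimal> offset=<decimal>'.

Read 1: bits[0:7] width=7 -> value=72 (bin 1001000); offset now 7 = byte 0 bit 7; 33 bits remain
Read 2: bits[7:11] width=4 -> value=7 (bin 0111); offset now 11 = byte 1 bit 3; 29 bits remain
Read 3: bits[11:13] width=2 -> value=2 (bin 10); offset now 13 = byte 1 bit 5; 27 bits remain
Read 4: bits[13:20] width=7 -> value=39 (bin 0100111); offset now 20 = byte 2 bit 4; 20 bits remain

Answer: value=72 offset=7
value=7 offset=11
value=2 offset=13
value=39 offset=20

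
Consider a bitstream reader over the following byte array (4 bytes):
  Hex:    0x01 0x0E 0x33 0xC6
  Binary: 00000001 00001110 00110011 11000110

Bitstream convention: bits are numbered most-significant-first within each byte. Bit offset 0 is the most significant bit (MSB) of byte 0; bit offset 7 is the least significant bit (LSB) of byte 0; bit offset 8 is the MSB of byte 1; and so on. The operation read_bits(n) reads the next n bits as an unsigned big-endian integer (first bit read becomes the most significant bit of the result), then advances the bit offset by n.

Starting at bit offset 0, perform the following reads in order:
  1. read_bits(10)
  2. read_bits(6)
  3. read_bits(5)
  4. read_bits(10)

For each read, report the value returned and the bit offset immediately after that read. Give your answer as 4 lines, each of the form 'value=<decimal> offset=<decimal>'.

Read 1: bits[0:10] width=10 -> value=4 (bin 0000000100); offset now 10 = byte 1 bit 2; 22 bits remain
Read 2: bits[10:16] width=6 -> value=14 (bin 001110); offset now 16 = byte 2 bit 0; 16 bits remain
Read 3: bits[16:21] width=5 -> value=6 (bin 00110); offset now 21 = byte 2 bit 5; 11 bits remain
Read 4: bits[21:31] width=10 -> value=483 (bin 0111100011); offset now 31 = byte 3 bit 7; 1 bits remain

Answer: value=4 offset=10
value=14 offset=16
value=6 offset=21
value=483 offset=31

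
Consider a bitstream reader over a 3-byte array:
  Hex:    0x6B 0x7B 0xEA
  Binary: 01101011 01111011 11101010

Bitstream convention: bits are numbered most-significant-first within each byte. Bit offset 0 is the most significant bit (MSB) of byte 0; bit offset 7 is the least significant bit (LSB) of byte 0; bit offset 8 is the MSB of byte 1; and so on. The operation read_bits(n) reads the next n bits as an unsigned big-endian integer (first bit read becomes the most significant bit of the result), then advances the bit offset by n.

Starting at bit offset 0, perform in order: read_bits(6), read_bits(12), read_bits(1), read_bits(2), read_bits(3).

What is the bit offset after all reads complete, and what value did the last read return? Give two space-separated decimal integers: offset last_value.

Read 1: bits[0:6] width=6 -> value=26 (bin 011010); offset now 6 = byte 0 bit 6; 18 bits remain
Read 2: bits[6:18] width=12 -> value=3567 (bin 110111101111); offset now 18 = byte 2 bit 2; 6 bits remain
Read 3: bits[18:19] width=1 -> value=1 (bin 1); offset now 19 = byte 2 bit 3; 5 bits remain
Read 4: bits[19:21] width=2 -> value=1 (bin 01); offset now 21 = byte 2 bit 5; 3 bits remain
Read 5: bits[21:24] width=3 -> value=2 (bin 010); offset now 24 = byte 3 bit 0; 0 bits remain

Answer: 24 2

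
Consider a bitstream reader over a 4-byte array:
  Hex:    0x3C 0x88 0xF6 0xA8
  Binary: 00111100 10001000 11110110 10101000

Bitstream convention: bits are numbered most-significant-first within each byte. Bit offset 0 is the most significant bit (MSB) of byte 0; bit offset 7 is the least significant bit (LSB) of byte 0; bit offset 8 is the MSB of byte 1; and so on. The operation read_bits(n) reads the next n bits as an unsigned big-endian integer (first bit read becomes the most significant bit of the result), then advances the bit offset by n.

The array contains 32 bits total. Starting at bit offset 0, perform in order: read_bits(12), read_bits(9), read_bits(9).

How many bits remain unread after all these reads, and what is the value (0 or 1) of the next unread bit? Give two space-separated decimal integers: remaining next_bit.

Read 1: bits[0:12] width=12 -> value=968 (bin 001111001000); offset now 12 = byte 1 bit 4; 20 bits remain
Read 2: bits[12:21] width=9 -> value=286 (bin 100011110); offset now 21 = byte 2 bit 5; 11 bits remain
Read 3: bits[21:30] width=9 -> value=426 (bin 110101010); offset now 30 = byte 3 bit 6; 2 bits remain

Answer: 2 0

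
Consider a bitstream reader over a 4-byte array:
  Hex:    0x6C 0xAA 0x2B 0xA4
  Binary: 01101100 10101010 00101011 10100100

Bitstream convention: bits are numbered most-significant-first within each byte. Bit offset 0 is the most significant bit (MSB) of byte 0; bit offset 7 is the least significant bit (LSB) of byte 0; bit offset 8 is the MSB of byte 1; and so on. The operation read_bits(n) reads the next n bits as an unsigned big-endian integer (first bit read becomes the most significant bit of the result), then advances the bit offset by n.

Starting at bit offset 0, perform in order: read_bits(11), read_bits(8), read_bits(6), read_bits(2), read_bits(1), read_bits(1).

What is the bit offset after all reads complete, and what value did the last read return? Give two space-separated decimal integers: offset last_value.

Read 1: bits[0:11] width=11 -> value=869 (bin 01101100101); offset now 11 = byte 1 bit 3; 21 bits remain
Read 2: bits[11:19] width=8 -> value=81 (bin 01010001); offset now 19 = byte 2 bit 3; 13 bits remain
Read 3: bits[19:25] width=6 -> value=23 (bin 010111); offset now 25 = byte 3 bit 1; 7 bits remain
Read 4: bits[25:27] width=2 -> value=1 (bin 01); offset now 27 = byte 3 bit 3; 5 bits remain
Read 5: bits[27:28] width=1 -> value=0 (bin 0); offset now 28 = byte 3 bit 4; 4 bits remain
Read 6: bits[28:29] width=1 -> value=0 (bin 0); offset now 29 = byte 3 bit 5; 3 bits remain

Answer: 29 0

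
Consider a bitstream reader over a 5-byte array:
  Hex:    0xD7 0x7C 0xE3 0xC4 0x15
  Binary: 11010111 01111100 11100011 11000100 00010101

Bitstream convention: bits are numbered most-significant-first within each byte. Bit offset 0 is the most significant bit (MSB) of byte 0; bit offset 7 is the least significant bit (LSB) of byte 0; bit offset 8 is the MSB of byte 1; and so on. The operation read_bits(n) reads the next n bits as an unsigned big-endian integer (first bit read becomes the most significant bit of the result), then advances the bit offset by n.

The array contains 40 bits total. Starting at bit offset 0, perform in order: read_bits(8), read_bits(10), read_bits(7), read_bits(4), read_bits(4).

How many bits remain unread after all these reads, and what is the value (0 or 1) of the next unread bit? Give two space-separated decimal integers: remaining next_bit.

Read 1: bits[0:8] width=8 -> value=215 (bin 11010111); offset now 8 = byte 1 bit 0; 32 bits remain
Read 2: bits[8:18] width=10 -> value=499 (bin 0111110011); offset now 18 = byte 2 bit 2; 22 bits remain
Read 3: bits[18:25] width=7 -> value=71 (bin 1000111); offset now 25 = byte 3 bit 1; 15 bits remain
Read 4: bits[25:29] width=4 -> value=8 (bin 1000); offset now 29 = byte 3 bit 5; 11 bits remain
Read 5: bits[29:33] width=4 -> value=8 (bin 1000); offset now 33 = byte 4 bit 1; 7 bits remain

Answer: 7 0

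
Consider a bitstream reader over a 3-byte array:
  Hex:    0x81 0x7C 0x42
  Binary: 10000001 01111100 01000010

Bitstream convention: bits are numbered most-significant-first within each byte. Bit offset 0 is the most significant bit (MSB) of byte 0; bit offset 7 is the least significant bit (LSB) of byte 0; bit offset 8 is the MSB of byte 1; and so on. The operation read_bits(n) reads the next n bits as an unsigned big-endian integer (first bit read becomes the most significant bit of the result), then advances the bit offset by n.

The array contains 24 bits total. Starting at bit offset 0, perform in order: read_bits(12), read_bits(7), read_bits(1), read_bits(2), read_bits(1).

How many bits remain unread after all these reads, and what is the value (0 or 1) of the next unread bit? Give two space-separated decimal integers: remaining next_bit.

Read 1: bits[0:12] width=12 -> value=2071 (bin 100000010111); offset now 12 = byte 1 bit 4; 12 bits remain
Read 2: bits[12:19] width=7 -> value=98 (bin 1100010); offset now 19 = byte 2 bit 3; 5 bits remain
Read 3: bits[19:20] width=1 -> value=0 (bin 0); offset now 20 = byte 2 bit 4; 4 bits remain
Read 4: bits[20:22] width=2 -> value=0 (bin 00); offset now 22 = byte 2 bit 6; 2 bits remain
Read 5: bits[22:23] width=1 -> value=1 (bin 1); offset now 23 = byte 2 bit 7; 1 bits remain

Answer: 1 0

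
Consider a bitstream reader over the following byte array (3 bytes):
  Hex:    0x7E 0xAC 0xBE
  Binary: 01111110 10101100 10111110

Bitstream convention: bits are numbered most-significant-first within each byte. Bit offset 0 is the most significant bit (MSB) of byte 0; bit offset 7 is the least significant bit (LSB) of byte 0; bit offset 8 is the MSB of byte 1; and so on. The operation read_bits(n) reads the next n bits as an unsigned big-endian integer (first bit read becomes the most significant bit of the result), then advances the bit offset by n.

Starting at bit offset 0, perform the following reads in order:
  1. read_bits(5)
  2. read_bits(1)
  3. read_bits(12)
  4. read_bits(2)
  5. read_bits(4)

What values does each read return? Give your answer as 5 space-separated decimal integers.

Answer: 15 1 2738 3 14

Derivation:
Read 1: bits[0:5] width=5 -> value=15 (bin 01111); offset now 5 = byte 0 bit 5; 19 bits remain
Read 2: bits[5:6] width=1 -> value=1 (bin 1); offset now 6 = byte 0 bit 6; 18 bits remain
Read 3: bits[6:18] width=12 -> value=2738 (bin 101010110010); offset now 18 = byte 2 bit 2; 6 bits remain
Read 4: bits[18:20] width=2 -> value=3 (bin 11); offset now 20 = byte 2 bit 4; 4 bits remain
Read 5: bits[20:24] width=4 -> value=14 (bin 1110); offset now 24 = byte 3 bit 0; 0 bits remain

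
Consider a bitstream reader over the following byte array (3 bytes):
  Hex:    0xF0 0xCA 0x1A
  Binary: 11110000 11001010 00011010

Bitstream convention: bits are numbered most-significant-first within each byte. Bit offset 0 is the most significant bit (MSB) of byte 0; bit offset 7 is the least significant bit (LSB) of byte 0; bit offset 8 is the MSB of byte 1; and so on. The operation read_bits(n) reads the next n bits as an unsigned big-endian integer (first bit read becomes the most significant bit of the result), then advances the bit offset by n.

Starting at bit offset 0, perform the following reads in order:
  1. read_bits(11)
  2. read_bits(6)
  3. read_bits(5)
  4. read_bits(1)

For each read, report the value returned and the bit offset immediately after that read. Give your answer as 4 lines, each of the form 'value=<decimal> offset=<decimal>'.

Read 1: bits[0:11] width=11 -> value=1926 (bin 11110000110); offset now 11 = byte 1 bit 3; 13 bits remain
Read 2: bits[11:17] width=6 -> value=20 (bin 010100); offset now 17 = byte 2 bit 1; 7 bits remain
Read 3: bits[17:22] width=5 -> value=6 (bin 00110); offset now 22 = byte 2 bit 6; 2 bits remain
Read 4: bits[22:23] width=1 -> value=1 (bin 1); offset now 23 = byte 2 bit 7; 1 bits remain

Answer: value=1926 offset=11
value=20 offset=17
value=6 offset=22
value=1 offset=23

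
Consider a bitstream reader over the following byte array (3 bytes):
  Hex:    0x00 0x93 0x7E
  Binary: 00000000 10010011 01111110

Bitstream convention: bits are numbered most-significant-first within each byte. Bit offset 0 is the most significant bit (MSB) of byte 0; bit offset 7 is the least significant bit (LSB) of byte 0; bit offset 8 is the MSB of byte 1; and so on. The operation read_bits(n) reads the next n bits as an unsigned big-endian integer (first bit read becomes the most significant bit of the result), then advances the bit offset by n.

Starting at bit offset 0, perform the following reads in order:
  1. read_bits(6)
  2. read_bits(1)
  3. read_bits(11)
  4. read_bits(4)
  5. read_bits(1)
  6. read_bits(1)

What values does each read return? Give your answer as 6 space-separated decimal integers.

Answer: 0 0 589 15 1 0

Derivation:
Read 1: bits[0:6] width=6 -> value=0 (bin 000000); offset now 6 = byte 0 bit 6; 18 bits remain
Read 2: bits[6:7] width=1 -> value=0 (bin 0); offset now 7 = byte 0 bit 7; 17 bits remain
Read 3: bits[7:18] width=11 -> value=589 (bin 01001001101); offset now 18 = byte 2 bit 2; 6 bits remain
Read 4: bits[18:22] width=4 -> value=15 (bin 1111); offset now 22 = byte 2 bit 6; 2 bits remain
Read 5: bits[22:23] width=1 -> value=1 (bin 1); offset now 23 = byte 2 bit 7; 1 bits remain
Read 6: bits[23:24] width=1 -> value=0 (bin 0); offset now 24 = byte 3 bit 0; 0 bits remain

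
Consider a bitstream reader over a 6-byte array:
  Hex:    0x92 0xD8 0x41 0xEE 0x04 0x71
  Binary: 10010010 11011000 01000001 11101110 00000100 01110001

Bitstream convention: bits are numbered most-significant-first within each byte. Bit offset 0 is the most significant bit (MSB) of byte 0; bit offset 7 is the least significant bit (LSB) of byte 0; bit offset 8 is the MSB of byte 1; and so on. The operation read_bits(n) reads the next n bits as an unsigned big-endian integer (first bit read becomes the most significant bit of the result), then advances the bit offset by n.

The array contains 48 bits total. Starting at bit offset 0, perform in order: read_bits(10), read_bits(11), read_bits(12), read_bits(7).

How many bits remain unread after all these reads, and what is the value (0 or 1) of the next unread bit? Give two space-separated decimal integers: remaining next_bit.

Answer: 8 0

Derivation:
Read 1: bits[0:10] width=10 -> value=587 (bin 1001001011); offset now 10 = byte 1 bit 2; 38 bits remain
Read 2: bits[10:21] width=11 -> value=776 (bin 01100001000); offset now 21 = byte 2 bit 5; 27 bits remain
Read 3: bits[21:33] width=12 -> value=988 (bin 001111011100); offset now 33 = byte 4 bit 1; 15 bits remain
Read 4: bits[33:40] width=7 -> value=4 (bin 0000100); offset now 40 = byte 5 bit 0; 8 bits remain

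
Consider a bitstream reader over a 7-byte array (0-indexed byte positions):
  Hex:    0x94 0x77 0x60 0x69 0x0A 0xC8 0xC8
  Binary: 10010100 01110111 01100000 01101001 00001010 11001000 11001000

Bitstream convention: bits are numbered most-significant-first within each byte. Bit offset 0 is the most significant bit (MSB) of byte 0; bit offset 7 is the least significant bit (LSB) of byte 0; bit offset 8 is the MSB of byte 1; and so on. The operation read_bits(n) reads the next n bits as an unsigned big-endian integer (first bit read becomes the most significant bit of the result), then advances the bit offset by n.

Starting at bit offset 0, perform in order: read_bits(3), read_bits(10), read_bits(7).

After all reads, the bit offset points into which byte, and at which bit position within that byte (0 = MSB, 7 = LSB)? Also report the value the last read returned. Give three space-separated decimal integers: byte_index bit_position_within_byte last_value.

Read 1: bits[0:3] width=3 -> value=4 (bin 100); offset now 3 = byte 0 bit 3; 53 bits remain
Read 2: bits[3:13] width=10 -> value=654 (bin 1010001110); offset now 13 = byte 1 bit 5; 43 bits remain
Read 3: bits[13:20] width=7 -> value=118 (bin 1110110); offset now 20 = byte 2 bit 4; 36 bits remain

Answer: 2 4 118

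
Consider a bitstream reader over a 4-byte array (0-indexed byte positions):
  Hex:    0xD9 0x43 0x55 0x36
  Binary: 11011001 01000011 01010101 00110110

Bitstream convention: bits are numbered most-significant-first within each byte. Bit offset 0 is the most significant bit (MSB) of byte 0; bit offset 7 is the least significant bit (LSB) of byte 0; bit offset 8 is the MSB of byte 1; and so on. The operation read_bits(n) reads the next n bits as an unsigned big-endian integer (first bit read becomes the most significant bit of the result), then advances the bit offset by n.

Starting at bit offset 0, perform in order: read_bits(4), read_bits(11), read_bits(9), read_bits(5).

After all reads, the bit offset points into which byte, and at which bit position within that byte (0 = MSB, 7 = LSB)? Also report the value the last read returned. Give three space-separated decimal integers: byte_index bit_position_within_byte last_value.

Read 1: bits[0:4] width=4 -> value=13 (bin 1101); offset now 4 = byte 0 bit 4; 28 bits remain
Read 2: bits[4:15] width=11 -> value=1185 (bin 10010100001); offset now 15 = byte 1 bit 7; 17 bits remain
Read 3: bits[15:24] width=9 -> value=341 (bin 101010101); offset now 24 = byte 3 bit 0; 8 bits remain
Read 4: bits[24:29] width=5 -> value=6 (bin 00110); offset now 29 = byte 3 bit 5; 3 bits remain

Answer: 3 5 6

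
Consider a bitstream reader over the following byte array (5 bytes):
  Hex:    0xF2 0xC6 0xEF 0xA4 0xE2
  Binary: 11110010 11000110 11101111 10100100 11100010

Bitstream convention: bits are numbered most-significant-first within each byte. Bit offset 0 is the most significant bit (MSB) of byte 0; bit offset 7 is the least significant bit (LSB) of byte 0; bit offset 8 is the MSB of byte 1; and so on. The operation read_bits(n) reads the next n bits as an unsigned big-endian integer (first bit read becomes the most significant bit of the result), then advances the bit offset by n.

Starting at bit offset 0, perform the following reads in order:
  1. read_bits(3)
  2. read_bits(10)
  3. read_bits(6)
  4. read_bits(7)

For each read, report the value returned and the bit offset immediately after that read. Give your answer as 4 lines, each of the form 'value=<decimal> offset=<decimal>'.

Read 1: bits[0:3] width=3 -> value=7 (bin 111); offset now 3 = byte 0 bit 3; 37 bits remain
Read 2: bits[3:13] width=10 -> value=600 (bin 1001011000); offset now 13 = byte 1 bit 5; 27 bits remain
Read 3: bits[13:19] width=6 -> value=55 (bin 110111); offset now 19 = byte 2 bit 3; 21 bits remain
Read 4: bits[19:26] width=7 -> value=62 (bin 0111110); offset now 26 = byte 3 bit 2; 14 bits remain

Answer: value=7 offset=3
value=600 offset=13
value=55 offset=19
value=62 offset=26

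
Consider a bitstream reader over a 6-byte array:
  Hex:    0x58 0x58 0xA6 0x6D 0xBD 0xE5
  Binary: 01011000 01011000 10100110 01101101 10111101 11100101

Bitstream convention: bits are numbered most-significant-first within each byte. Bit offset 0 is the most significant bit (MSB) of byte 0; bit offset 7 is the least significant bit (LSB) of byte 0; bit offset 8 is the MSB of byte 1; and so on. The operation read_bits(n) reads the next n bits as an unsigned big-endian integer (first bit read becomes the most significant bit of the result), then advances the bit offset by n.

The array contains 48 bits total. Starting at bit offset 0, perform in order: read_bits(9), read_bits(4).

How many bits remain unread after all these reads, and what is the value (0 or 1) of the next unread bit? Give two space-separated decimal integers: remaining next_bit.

Answer: 35 0

Derivation:
Read 1: bits[0:9] width=9 -> value=176 (bin 010110000); offset now 9 = byte 1 bit 1; 39 bits remain
Read 2: bits[9:13] width=4 -> value=11 (bin 1011); offset now 13 = byte 1 bit 5; 35 bits remain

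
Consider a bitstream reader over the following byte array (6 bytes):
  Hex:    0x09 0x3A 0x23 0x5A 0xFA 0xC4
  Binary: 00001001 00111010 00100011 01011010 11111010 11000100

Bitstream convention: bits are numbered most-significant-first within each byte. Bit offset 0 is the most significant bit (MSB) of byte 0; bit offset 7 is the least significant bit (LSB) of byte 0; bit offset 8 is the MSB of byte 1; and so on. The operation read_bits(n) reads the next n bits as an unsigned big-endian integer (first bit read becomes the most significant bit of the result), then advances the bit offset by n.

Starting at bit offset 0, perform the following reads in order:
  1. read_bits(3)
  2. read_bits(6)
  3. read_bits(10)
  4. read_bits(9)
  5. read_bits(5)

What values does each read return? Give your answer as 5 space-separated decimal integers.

Answer: 0 18 465 53 21

Derivation:
Read 1: bits[0:3] width=3 -> value=0 (bin 000); offset now 3 = byte 0 bit 3; 45 bits remain
Read 2: bits[3:9] width=6 -> value=18 (bin 010010); offset now 9 = byte 1 bit 1; 39 bits remain
Read 3: bits[9:19] width=10 -> value=465 (bin 0111010001); offset now 19 = byte 2 bit 3; 29 bits remain
Read 4: bits[19:28] width=9 -> value=53 (bin 000110101); offset now 28 = byte 3 bit 4; 20 bits remain
Read 5: bits[28:33] width=5 -> value=21 (bin 10101); offset now 33 = byte 4 bit 1; 15 bits remain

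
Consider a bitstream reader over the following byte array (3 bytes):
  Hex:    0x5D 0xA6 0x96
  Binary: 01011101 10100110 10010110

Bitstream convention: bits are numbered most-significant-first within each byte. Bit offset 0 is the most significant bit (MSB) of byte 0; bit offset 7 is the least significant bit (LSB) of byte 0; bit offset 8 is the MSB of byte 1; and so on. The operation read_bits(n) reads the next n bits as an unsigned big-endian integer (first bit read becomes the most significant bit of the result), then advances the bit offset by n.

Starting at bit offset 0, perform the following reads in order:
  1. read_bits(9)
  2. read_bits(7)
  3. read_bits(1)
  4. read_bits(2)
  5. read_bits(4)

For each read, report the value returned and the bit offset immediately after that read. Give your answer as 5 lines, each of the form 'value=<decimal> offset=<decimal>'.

Read 1: bits[0:9] width=9 -> value=187 (bin 010111011); offset now 9 = byte 1 bit 1; 15 bits remain
Read 2: bits[9:16] width=7 -> value=38 (bin 0100110); offset now 16 = byte 2 bit 0; 8 bits remain
Read 3: bits[16:17] width=1 -> value=1 (bin 1); offset now 17 = byte 2 bit 1; 7 bits remain
Read 4: bits[17:19] width=2 -> value=0 (bin 00); offset now 19 = byte 2 bit 3; 5 bits remain
Read 5: bits[19:23] width=4 -> value=11 (bin 1011); offset now 23 = byte 2 bit 7; 1 bits remain

Answer: value=187 offset=9
value=38 offset=16
value=1 offset=17
value=0 offset=19
value=11 offset=23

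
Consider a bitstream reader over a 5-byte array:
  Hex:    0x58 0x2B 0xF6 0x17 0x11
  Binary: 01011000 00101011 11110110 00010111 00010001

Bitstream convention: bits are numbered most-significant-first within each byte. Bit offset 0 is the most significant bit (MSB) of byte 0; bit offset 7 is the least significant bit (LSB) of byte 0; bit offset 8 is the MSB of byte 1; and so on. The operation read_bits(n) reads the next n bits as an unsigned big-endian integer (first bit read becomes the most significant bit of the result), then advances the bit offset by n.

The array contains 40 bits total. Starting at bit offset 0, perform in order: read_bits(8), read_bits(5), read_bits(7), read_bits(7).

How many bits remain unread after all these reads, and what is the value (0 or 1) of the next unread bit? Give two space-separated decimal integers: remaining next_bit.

Read 1: bits[0:8] width=8 -> value=88 (bin 01011000); offset now 8 = byte 1 bit 0; 32 bits remain
Read 2: bits[8:13] width=5 -> value=5 (bin 00101); offset now 13 = byte 1 bit 5; 27 bits remain
Read 3: bits[13:20] width=7 -> value=63 (bin 0111111); offset now 20 = byte 2 bit 4; 20 bits remain
Read 4: bits[20:27] width=7 -> value=48 (bin 0110000); offset now 27 = byte 3 bit 3; 13 bits remain

Answer: 13 1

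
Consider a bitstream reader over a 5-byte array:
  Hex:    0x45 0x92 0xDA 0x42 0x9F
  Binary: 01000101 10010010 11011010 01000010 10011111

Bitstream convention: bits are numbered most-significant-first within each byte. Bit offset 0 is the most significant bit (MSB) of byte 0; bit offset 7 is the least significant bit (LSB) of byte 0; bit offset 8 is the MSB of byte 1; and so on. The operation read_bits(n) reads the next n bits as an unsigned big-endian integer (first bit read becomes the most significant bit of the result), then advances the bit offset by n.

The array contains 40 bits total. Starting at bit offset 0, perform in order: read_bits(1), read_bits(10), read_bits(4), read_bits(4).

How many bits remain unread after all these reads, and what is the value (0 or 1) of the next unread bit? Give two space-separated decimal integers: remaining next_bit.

Answer: 21 1

Derivation:
Read 1: bits[0:1] width=1 -> value=0 (bin 0); offset now 1 = byte 0 bit 1; 39 bits remain
Read 2: bits[1:11] width=10 -> value=556 (bin 1000101100); offset now 11 = byte 1 bit 3; 29 bits remain
Read 3: bits[11:15] width=4 -> value=9 (bin 1001); offset now 15 = byte 1 bit 7; 25 bits remain
Read 4: bits[15:19] width=4 -> value=6 (bin 0110); offset now 19 = byte 2 bit 3; 21 bits remain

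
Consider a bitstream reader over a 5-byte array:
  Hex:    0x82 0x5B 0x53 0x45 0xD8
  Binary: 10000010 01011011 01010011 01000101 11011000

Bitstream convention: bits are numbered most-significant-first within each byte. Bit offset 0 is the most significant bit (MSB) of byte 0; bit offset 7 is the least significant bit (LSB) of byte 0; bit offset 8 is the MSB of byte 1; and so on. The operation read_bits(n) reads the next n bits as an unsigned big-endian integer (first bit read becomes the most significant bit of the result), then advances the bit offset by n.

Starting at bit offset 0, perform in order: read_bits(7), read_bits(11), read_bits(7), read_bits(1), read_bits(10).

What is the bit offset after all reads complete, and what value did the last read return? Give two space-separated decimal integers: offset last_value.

Read 1: bits[0:7] width=7 -> value=65 (bin 1000001); offset now 7 = byte 0 bit 7; 33 bits remain
Read 2: bits[7:18] width=11 -> value=365 (bin 00101101101); offset now 18 = byte 2 bit 2; 22 bits remain
Read 3: bits[18:25] width=7 -> value=38 (bin 0100110); offset now 25 = byte 3 bit 1; 15 bits remain
Read 4: bits[25:26] width=1 -> value=1 (bin 1); offset now 26 = byte 3 bit 2; 14 bits remain
Read 5: bits[26:36] width=10 -> value=93 (bin 0001011101); offset now 36 = byte 4 bit 4; 4 bits remain

Answer: 36 93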